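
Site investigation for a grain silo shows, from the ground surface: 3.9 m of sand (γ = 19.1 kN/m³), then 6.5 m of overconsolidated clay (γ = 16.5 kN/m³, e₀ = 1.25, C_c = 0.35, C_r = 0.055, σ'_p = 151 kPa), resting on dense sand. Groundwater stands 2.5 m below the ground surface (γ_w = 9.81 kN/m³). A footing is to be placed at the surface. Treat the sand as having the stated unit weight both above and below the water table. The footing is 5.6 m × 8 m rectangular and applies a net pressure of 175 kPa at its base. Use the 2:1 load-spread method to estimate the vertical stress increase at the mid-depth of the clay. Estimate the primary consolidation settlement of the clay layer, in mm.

Mid-depth of clay below the ground surface: z = 3.9 + 6.5/2 = 7.15 m.
Total vertical stress at mid-clay: σ_v = 19.1×3.9 + 16.5×3.25 = 128.12 kPa.
Pore pressure: u = 9.81×(7.15 − 2.5) = 45.617 kPa.
Initial effective stress: σ'_0 = σ_v − u = 128.12 − 45.617 = 82.503 kPa.
Stress increase at mid-clay by the 2:1 spreading method:
Δσ = qBL/((B+z)(L+z)) = 175×5.6×8/((5.6+7.15)(8+7.15)) = 40.588 kPa
Final effective stress: σ'_f = 82.503 + 40.588 = 123.09 kPa.
σ'_f = 123.09 ≤ σ'_p = 151 kPa, so the clay remains overconsolidated and only the recompression index applies:
S_c = C_r·H/(1+e₀)·log₁₀(σ'_f/σ'_0) = 0.055×6.5/2.25×log₁₀(123.09/82.503)
    = 0.15889 × 0.17375 = 0.02761 m

S_c ≈ 27.6 mm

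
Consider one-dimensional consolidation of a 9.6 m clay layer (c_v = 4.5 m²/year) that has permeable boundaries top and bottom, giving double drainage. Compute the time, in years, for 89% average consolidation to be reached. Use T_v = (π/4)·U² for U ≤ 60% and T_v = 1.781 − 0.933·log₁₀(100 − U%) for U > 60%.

t ≈ 4.14 years

Drainage path length: H_d = H/2 = 4.8 m (double drainage).
U > 60%: T_v = 1.781 − 0.933·log₁₀(100 − 89) = 0.80938.
t = T_v·H_d²/c_v = 0.80938×4.8²/4.5 = 4.144 years.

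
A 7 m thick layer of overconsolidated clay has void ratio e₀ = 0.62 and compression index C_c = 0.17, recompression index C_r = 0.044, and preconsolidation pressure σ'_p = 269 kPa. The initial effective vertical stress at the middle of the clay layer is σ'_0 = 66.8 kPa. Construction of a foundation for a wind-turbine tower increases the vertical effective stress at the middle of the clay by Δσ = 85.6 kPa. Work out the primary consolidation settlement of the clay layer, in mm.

S_c ≈ 68.1 mm

Final effective stress: σ'_f = 66.8 + 85.6 = 152.4 kPa.
σ'_f = 152.4 ≤ σ'_p = 269 kPa, so the clay remains overconsolidated and only the recompression index applies:
S_c = C_r·H/(1+e₀)·log₁₀(σ'_f/σ'_0) = 0.044×7/1.62×log₁₀(152.4/66.8)
    = 0.19012 × 0.35821 = 0.0681 m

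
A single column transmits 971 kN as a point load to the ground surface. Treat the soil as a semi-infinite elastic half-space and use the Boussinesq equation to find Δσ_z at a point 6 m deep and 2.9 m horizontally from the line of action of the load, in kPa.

Boussinesq vertical stress below a point load on an elastic half-space:
Δσ_z = 3P/(2πz²) · [1 + (r/z)²]^(−5/2)
r/z = 2.9/6 = 0.48333; [1+(r/z)²]^(−5/2) = 0.59164.
Δσ_z = 3×971/(2π×6²) × 0.59164 = 12.878 × 0.59164 = 7.619 kPa

Δσ_z ≈ 7.62 kPa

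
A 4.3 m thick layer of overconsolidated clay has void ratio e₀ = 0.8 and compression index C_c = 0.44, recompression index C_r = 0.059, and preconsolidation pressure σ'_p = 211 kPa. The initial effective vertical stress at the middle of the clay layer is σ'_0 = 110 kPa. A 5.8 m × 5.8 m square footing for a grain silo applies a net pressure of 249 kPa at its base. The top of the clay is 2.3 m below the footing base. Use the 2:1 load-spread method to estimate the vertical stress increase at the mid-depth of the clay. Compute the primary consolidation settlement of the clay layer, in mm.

S_c ≈ 33.4 mm

Mid-depth of clay below the footing base: z = 2.3 + 4.3/2 = 4.45 m.
Stress increase at mid-clay by the 2:1 spreading method:
Δσ = qBL/((B+z)(L+z)) = 249×5.8×5.8/((5.8+4.45)(5.8+4.45)) = 79.727 kPa
Final effective stress: σ'_f = 110 + 79.727 = 189.73 kPa.
σ'_f = 189.73 ≤ σ'_p = 211 kPa, so the clay remains overconsolidated and only the recompression index applies:
S_c = C_r·H/(1+e₀)·log₁₀(σ'_f/σ'_0) = 0.059×4.3/1.8×log₁₀(189.73/110)
    = 0.14095 × 0.23674 = 0.03337 m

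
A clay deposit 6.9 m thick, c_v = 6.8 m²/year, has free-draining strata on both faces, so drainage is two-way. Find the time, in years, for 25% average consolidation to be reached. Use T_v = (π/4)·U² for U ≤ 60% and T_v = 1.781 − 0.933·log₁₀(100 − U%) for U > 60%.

t ≈ 0.0859 years

Drainage path length: H_d = H/2 = 3.45 m (double drainage).
U ≤ 60%: T_v = (π/4)·U² = (π/4)×0.25² = 0.049087.
t = T_v·H_d²/c_v = 0.049087×3.45²/6.8 = 0.08592 years.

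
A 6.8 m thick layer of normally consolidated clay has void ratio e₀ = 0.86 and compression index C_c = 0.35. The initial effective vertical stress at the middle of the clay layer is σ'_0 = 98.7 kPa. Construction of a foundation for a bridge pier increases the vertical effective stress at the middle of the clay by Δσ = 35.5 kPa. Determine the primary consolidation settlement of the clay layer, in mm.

Final effective stress: σ'_f = σ'_0 + Δσ = 98.7 + 35.5 = 134.2 kPa.
Normally consolidated clay, so the full stress increment lies on the virgin compression line:
S_c = C_c·H/(1+e₀)·log₁₀(σ'_f/σ'_0) = 0.35×6.8/(1+0.86)×log₁₀(134.2/98.7)
    = 1.2796 × 0.13344 = 0.1707 m

S_c ≈ 171 mm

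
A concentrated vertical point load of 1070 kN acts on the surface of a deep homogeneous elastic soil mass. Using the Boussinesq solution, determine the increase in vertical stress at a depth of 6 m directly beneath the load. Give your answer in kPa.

Δσ_z ≈ 14.2 kPa

Boussinesq vertical stress below a point load on an elastic half-space:
Δσ_z = 3P/(2πz²) · [1 + (r/z)²]^(−5/2)
r/z = 0/6 = 0; [1+(r/z)²]^(−5/2) = 1.
Δσ_z = 3×1070/(2π×6²) × 1 = 14.191 × 1 = 14.19 kPa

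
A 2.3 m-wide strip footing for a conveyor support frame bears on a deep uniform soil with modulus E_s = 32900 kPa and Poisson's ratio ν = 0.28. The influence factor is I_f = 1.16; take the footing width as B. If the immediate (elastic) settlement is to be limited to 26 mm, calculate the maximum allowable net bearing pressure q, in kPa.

q ≈ 348 kPa

S_e = q·B·(1−ν²)/E_s · I_f  ⇒  q = S_e·E_s / (B·(1−ν²)·I_f).
q = 0.026 × 32900 / (2.3 × 0.9216 × 1.16) = 347.9 kPa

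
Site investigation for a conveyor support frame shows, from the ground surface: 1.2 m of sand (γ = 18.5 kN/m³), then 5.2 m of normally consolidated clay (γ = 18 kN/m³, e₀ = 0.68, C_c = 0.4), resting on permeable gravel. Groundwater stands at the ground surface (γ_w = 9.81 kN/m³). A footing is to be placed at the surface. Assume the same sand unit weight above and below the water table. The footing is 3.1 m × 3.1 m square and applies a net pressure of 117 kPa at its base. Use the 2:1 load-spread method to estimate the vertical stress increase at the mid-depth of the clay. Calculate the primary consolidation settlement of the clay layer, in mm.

Mid-depth of clay below the ground surface: z = 1.2 + 5.2/2 = 3.8 m.
Total vertical stress at mid-clay: σ_v = 18.5×1.2 + 18×2.6 = 69 kPa.
Pore pressure: u = 9.81×(3.8 − 0) = 37.278 kPa.
Initial effective stress: σ'_0 = σ_v − u = 69 − 37.278 = 31.722 kPa.
Stress increase at mid-clay by the 2:1 spreading method:
Δσ = qBL/((B+z)(L+z)) = 117×3.1×3.1/((3.1+3.8)(3.1+3.8)) = 23.616 kPa
Final effective stress: σ'_f = σ'_0 + Δσ = 31.722 + 23.616 = 55.338 kPa.
Normally consolidated clay, so the full stress increment lies on the virgin compression line:
S_c = C_c·H/(1+e₀)·log₁₀(σ'_f/σ'_0) = 0.4×5.2/(1+0.68)×log₁₀(55.338/31.722)
    = 1.2381 × 0.24166 = 0.2992 m

S_c ≈ 299 mm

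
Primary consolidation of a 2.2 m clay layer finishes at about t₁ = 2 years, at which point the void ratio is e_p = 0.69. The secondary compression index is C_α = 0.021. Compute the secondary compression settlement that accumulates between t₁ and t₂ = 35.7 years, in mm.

Secondary compression: S_s = C_α·H/(1+e_p)·log₁₀(t₂/t₁)
S_s = 0.021×2.2/(1+0.69)×log₁₀(35.7/2)
    = 0.02734 × 1.252 = 0.03422 m

S_s ≈ 34.2 mm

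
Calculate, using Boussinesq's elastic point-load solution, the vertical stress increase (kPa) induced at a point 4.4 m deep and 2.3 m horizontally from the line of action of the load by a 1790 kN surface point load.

Δσ_z ≈ 24.1 kPa

Boussinesq vertical stress below a point load on an elastic half-space:
Δσ_z = 3P/(2πz²) · [1 + (r/z)²]^(−5/2)
r/z = 2.3/4.4 = 0.52273; [1+(r/z)²]^(−5/2) = 0.54666.
Δσ_z = 3×1790/(2π×4.4²) × 0.54666 = 44.146 × 0.54666 = 24.13 kPa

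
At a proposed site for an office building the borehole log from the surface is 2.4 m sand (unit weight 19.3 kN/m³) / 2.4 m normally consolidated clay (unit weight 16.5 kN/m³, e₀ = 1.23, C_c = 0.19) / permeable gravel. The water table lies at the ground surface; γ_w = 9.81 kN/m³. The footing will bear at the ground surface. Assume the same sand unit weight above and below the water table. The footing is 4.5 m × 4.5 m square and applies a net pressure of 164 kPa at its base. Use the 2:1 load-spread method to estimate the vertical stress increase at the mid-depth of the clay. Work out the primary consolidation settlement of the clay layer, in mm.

S_c ≈ 86.3 mm

Mid-depth of clay below the ground surface: z = 2.4 + 2.4/2 = 3.6 m.
Total vertical stress at mid-clay: σ_v = 19.3×2.4 + 16.5×1.2 = 66.12 kPa.
Pore pressure: u = 9.81×(3.6 − 0) = 35.316 kPa.
Initial effective stress: σ'_0 = σ_v − u = 66.12 − 35.316 = 30.804 kPa.
Stress increase at mid-clay by the 2:1 spreading method:
Δσ = qBL/((B+z)(L+z)) = 164×4.5×4.5/((4.5+3.6)(4.5+3.6)) = 50.617 kPa
Final effective stress: σ'_f = σ'_0 + Δσ = 30.804 + 50.617 = 81.421 kPa.
Normally consolidated clay, so the full stress increment lies on the virgin compression line:
S_c = C_c·H/(1+e₀)·log₁₀(σ'_f/σ'_0) = 0.19×2.4/(1+1.23)×log₁₀(81.421/30.804)
    = 0.20448 × 0.42213 = 0.08632 m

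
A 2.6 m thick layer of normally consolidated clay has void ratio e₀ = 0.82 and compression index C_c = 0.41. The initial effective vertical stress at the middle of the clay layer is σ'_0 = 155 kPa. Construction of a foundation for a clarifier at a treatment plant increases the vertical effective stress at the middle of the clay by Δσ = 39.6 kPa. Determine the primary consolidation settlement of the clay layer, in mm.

Final effective stress: σ'_f = σ'_0 + Δσ = 155 + 39.6 = 194.6 kPa.
Normally consolidated clay, so the full stress increment lies on the virgin compression line:
S_c = C_c·H/(1+e₀)·log₁₀(σ'_f/σ'_0) = 0.41×2.6/(1+0.82)×log₁₀(194.6/155)
    = 0.58571 × 0.098811 = 0.05787 m

S_c ≈ 57.9 mm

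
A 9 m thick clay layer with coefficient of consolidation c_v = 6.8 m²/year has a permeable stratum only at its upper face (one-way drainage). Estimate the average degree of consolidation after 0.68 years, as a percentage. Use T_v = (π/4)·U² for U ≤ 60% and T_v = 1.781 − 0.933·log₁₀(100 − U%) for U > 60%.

U ≈ 27 %

Drainage path length: H_d = H = 9 m (single drainage).
T_v = c_v·t/H_d² = 6.8×0.68/9² = 0.057086.
T_v = 0.057086 corresponds to the U ≤ 60% branch:
U = √(4T_v/π) = 0.2696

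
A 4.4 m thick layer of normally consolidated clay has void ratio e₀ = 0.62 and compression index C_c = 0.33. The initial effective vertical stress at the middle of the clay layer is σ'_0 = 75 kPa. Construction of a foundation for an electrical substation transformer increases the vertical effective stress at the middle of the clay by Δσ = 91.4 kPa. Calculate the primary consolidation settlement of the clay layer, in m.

S_c ≈ 0.31 m

Final effective stress: σ'_f = σ'_0 + Δσ = 75 + 91.4 = 166.4 kPa.
Normally consolidated clay, so the full stress increment lies on the virgin compression line:
S_c = C_c·H/(1+e₀)·log₁₀(σ'_f/σ'_0) = 0.33×4.4/(1+0.62)×log₁₀(166.4/75)
    = 0.8963 × 0.34609 = 0.3102 m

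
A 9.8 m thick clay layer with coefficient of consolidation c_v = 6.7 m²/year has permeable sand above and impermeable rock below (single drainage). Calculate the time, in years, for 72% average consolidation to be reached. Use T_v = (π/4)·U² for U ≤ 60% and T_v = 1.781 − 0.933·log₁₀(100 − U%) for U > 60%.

Drainage path length: H_d = H = 9.8 m (single drainage).
U > 60%: T_v = 1.781 − 0.933·log₁₀(100 − 72) = 0.4308.
t = T_v·H_d²/c_v = 0.4308×9.8²/6.7 = 6.175 years.

t ≈ 6.18 years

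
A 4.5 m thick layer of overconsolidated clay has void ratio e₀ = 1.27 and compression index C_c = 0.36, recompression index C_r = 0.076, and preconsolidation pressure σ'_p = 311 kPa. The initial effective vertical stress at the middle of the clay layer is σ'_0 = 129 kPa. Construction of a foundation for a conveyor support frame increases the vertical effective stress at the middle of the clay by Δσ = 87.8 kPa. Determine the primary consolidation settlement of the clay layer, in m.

Final effective stress: σ'_f = 129 + 87.8 = 216.8 kPa.
σ'_f = 216.8 ≤ σ'_p = 311 kPa, so the clay remains overconsolidated and only the recompression index applies:
S_c = C_r·H/(1+e₀)·log₁₀(σ'_f/σ'_0) = 0.076×4.5/2.27×log₁₀(216.8/129)
    = 0.15066 × 0.22547 = 0.03397 m

S_c ≈ 0.034 m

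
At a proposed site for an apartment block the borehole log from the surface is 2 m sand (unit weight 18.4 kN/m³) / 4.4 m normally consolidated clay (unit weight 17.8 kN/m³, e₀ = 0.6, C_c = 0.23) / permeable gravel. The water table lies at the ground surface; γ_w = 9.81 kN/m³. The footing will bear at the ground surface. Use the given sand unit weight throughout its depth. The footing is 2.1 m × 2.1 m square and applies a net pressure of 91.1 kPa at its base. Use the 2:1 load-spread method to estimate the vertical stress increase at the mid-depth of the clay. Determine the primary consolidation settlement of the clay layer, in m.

Mid-depth of clay below the ground surface: z = 2 + 4.4/2 = 4.2 m.
Total vertical stress at mid-clay: σ_v = 18.4×2 + 17.8×2.2 = 75.96 kPa.
Pore pressure: u = 9.81×(4.2 − 0) = 41.202 kPa.
Initial effective stress: σ'_0 = σ_v − u = 75.96 − 41.202 = 34.758 kPa.
Stress increase at mid-clay by the 2:1 spreading method:
Δσ = qBL/((B+z)(L+z)) = 91.1×2.1×2.1/((2.1+4.2)(2.1+4.2)) = 10.122 kPa
Final effective stress: σ'_f = σ'_0 + Δσ = 34.758 + 10.122 = 44.88 kPa.
Normally consolidated clay, so the full stress increment lies on the virgin compression line:
S_c = C_c·H/(1+e₀)·log₁₀(σ'_f/σ'_0) = 0.23×4.4/(1+0.6)×log₁₀(44.88/34.758)
    = 0.6325 × 0.111 = 0.07021 m

S_c ≈ 0.0702 m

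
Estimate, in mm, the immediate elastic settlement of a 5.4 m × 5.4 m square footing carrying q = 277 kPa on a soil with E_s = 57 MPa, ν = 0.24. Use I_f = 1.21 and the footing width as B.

Immediate (elastic) settlement: S_e = q·B·(1−ν²)/E_s · I_f.
E_s = 57 MPa = 57000 kPa.
S_e = 277 × 5.4 × (1 − 0.24²) / 57000 × 1.21
    = 277 × 5.4 × 0.9424 / 57000 × 1.21
    = 0.02992 m = 29.92 mm

S_e ≈ 29.9 mm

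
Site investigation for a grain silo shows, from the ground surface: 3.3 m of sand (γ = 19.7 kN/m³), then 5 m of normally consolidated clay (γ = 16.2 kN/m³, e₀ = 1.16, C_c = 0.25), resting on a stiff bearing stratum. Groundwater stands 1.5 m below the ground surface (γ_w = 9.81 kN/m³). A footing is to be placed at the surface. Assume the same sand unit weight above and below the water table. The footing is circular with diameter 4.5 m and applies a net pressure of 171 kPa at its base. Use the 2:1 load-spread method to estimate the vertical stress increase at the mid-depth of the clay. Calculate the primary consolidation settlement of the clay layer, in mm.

S_c ≈ 104 mm

Mid-depth of clay below the ground surface: z = 3.3 + 5/2 = 5.8 m.
Total vertical stress at mid-clay: σ_v = 19.7×3.3 + 16.2×2.5 = 105.51 kPa.
Pore pressure: u = 9.81×(5.8 − 1.5) = 42.183 kPa.
Initial effective stress: σ'_0 = σ_v − u = 105.51 − 42.183 = 63.327 kPa.
Stress increase at mid-clay by the 2:1 spreading method:
Δσ ≈ qD²/(D+z)² = 171×4.5²/(4.5+5.8)² = 32.64 kPa
Final effective stress: σ'_f = σ'_0 + Δσ = 63.327 + 32.64 = 95.967 kPa.
Normally consolidated clay, so the full stress increment lies on the virgin compression line:
S_c = C_c·H/(1+e₀)·log₁₀(σ'_f/σ'_0) = 0.25×5/(1+1.16)×log₁₀(95.967/63.327)
    = 0.5787 × 0.18053 = 0.1045 m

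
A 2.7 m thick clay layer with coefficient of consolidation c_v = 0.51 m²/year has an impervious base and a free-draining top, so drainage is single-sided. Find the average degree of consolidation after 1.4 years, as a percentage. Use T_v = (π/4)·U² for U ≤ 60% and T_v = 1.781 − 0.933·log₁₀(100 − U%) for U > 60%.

Drainage path length: H_d = H = 2.7 m (single drainage).
T_v = c_v·t/H_d² = 0.51×1.4/2.7² = 0.097942.
T_v = 0.097942 corresponds to the U ≤ 60% branch:
U = √(4T_v/π) = 0.3531

U ≈ 35.3 %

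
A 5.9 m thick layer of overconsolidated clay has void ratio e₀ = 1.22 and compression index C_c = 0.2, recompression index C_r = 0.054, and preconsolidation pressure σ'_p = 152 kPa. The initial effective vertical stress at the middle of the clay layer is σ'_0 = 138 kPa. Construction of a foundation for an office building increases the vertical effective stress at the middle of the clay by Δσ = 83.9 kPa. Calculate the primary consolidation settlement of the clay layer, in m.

Final effective stress: σ'_f = 138 + 83.9 = 221.9 kPa.
σ'_f = 221.9 > σ'_p = 152 kPa, so the stress path crosses the preconsolidation pressure — recompression up to σ'_p, then virgin compression beyond:
S_c = H/(1+e₀)·[C_r·log₁₀(σ'_p/σ'_0) + C_c·log₁₀(σ'_f/σ'_p)]
    = 5.9/2.22 × [0.054×log₁₀(152/138) + 0.2×log₁₀(221.9/152)]
    = 2.6577 × [0.0022661 + 0.032863] = 0.09336 m

S_c ≈ 0.0934 m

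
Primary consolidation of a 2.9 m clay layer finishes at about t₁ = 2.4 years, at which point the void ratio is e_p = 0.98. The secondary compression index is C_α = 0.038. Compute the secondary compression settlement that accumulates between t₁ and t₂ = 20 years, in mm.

Secondary compression: S_s = C_α·H/(1+e_p)·log₁₀(t₂/t₁)
S_s = 0.038×2.9/(1+0.98)×log₁₀(20/2.4)
    = 0.05566 × 0.9208 = 0.05125 m

S_s ≈ 51.2 mm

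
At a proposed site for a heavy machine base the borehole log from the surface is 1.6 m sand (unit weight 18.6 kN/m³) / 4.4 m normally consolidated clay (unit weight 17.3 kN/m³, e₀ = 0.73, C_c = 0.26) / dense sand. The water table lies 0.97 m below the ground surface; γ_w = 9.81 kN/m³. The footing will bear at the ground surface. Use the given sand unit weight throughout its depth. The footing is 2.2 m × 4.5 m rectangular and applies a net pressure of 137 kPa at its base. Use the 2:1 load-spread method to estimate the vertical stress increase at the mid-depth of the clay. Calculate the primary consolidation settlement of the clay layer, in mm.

S_c ≈ 149 mm

Mid-depth of clay below the ground surface: z = 1.6 + 4.4/2 = 3.8 m.
Total vertical stress at mid-clay: σ_v = 18.6×1.6 + 17.3×2.2 = 67.82 kPa.
Pore pressure: u = 9.81×(3.8 − 0.97) = 27.762 kPa.
Initial effective stress: σ'_0 = σ_v − u = 67.82 − 27.762 = 40.058 kPa.
Stress increase at mid-clay by the 2:1 spreading method:
Δσ = qBL/((B+z)(L+z)) = 137×2.2×4.5/((2.2+3.8)(4.5+3.8)) = 27.235 kPa
Final effective stress: σ'_f = σ'_0 + Δσ = 40.058 + 27.235 = 67.293 kPa.
Normally consolidated clay, so the full stress increment lies on the virgin compression line:
S_c = C_c·H/(1+e₀)·log₁₀(σ'_f/σ'_0) = 0.26×4.4/(1+0.73)×log₁₀(67.293/40.058)
    = 0.66127 × 0.22528 = 0.149 m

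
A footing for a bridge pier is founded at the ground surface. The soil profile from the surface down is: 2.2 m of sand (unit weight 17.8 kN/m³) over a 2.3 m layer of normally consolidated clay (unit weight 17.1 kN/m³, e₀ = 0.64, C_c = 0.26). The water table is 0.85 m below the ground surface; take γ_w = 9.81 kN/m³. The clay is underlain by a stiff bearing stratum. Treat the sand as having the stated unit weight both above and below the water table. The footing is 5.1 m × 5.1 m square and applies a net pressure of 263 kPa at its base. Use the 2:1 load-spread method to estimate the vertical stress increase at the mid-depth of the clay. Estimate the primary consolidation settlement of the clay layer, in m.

S_c ≈ 0.211 m

Mid-depth of clay below the ground surface: z = 2.2 + 2.3/2 = 3.35 m.
Total vertical stress at mid-clay: σ_v = 17.8×2.2 + 17.1×1.15 = 58.825 kPa.
Pore pressure: u = 9.81×(3.35 − 0.85) = 24.525 kPa.
Initial effective stress: σ'_0 = σ_v − u = 58.825 − 24.525 = 34.3 kPa.
Stress increase at mid-clay by the 2:1 spreading method:
Δσ = qBL/((B+z)(L+z)) = 263×5.1×5.1/((5.1+3.35)(5.1+3.35)) = 95.804 kPa
Final effective stress: σ'_f = σ'_0 + Δσ = 34.3 + 95.804 = 130.1 kPa.
Normally consolidated clay, so the full stress increment lies on the virgin compression line:
S_c = C_c·H/(1+e₀)·log₁₀(σ'_f/σ'_0) = 0.26×2.3/(1+0.64)×log₁₀(130.1/34.3)
    = 0.36463 × 0.57898 = 0.2111 m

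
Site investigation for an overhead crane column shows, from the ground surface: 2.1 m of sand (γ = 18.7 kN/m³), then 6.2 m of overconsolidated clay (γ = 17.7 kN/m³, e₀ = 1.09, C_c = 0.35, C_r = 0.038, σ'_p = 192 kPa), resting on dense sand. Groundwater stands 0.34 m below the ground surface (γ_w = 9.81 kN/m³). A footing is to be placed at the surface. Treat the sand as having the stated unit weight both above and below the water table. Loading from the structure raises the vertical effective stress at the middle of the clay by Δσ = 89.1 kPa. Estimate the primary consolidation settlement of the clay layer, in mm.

Mid-depth of clay below the ground surface: z = 2.1 + 6.2/2 = 5.2 m.
Total vertical stress at mid-clay: σ_v = 18.7×2.1 + 17.7×3.1 = 94.14 kPa.
Pore pressure: u = 9.81×(5.2 − 0.34) = 47.677 kPa.
Initial effective stress: σ'_0 = σ_v − u = 94.14 − 47.677 = 46.463 kPa.
Final effective stress: σ'_f = 46.463 + 89.1 = 135.56 kPa.
σ'_f = 135.56 ≤ σ'_p = 192 kPa, so the clay remains overconsolidated and only the recompression index applies:
S_c = C_r·H/(1+e₀)·log₁₀(σ'_f/σ'_0) = 0.038×6.2/2.09×log₁₀(135.56/46.463)
    = 0.11273 × 0.46502 = 0.05242 m

S_c ≈ 52.4 mm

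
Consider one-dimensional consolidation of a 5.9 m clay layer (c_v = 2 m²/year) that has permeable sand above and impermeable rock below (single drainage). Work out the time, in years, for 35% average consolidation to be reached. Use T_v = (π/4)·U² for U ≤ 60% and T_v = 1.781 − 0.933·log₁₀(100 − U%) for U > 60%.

Drainage path length: H_d = H = 5.9 m (single drainage).
U ≤ 60%: T_v = (π/4)·U² = (π/4)×0.35² = 0.096211.
t = T_v·H_d²/c_v = 0.096211×5.9²/2 = 1.675 years.

t ≈ 1.67 years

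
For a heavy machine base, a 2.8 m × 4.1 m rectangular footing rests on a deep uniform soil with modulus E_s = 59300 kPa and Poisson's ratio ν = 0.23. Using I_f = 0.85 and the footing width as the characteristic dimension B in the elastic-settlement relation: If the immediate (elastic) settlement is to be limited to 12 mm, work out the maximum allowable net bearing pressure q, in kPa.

S_e = q·B·(1−ν²)/E_s · I_f  ⇒  q = S_e·E_s / (B·(1−ν²)·I_f).
q = 0.012 × 59300 / (2.8 × 0.9471 × 0.85) = 315.7 kPa

q ≈ 316 kPa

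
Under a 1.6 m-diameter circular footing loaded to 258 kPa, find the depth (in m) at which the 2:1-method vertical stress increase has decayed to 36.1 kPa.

2:1 spreading — at depth z the loaded area has grown by z in each plan dimension:
qD²/(D+z)² = Δσ_z ⇒ z = D(√(q/Δσ_z) − 1) = 1.6×(√(258/36.1) − 1) = 2.677 m

z ≈ 2.68 m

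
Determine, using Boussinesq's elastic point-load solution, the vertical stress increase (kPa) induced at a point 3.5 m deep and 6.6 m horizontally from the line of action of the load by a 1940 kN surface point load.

Boussinesq vertical stress below a point load on an elastic half-space:
Δσ_z = 3P/(2πz²) · [1 + (r/z)²]^(−5/2)
r/z = 6.6/3.5 = 1.8857; [1+(r/z)²]^(−5/2) = 0.022571.
Δσ_z = 3×1940/(2π×3.5²) × 0.022571 = 75.615 × 0.022571 = 1.707 kPa

Δσ_z ≈ 1.71 kPa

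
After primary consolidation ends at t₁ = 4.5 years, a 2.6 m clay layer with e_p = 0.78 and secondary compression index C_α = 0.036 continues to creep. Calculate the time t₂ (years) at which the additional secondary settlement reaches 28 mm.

t₂ ≈ 15.3 years

S_s = C_α·H/(1+e_p)·log₁₀(t₂/t₁) ⇒ log₁₀(t₂/t₁) = S_s·(1+e_p)/(C_α·H).
log₁₀(t₂/t₁) = 0.028 × (1+0.78) / (0.036×2.6) = 0.5325
t₂ = t₁ × 10^0.5325 = 4.5 × 3.408 = 15.34 years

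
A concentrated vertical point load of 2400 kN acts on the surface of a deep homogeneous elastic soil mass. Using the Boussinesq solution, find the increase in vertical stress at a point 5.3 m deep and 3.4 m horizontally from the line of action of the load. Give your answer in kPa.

Δσ_z ≈ 17.2 kPa

Boussinesq vertical stress below a point load on an elastic half-space:
Δσ_z = 3P/(2πz²) · [1 + (r/z)²]^(−5/2)
r/z = 3.4/5.3 = 0.64151; [1+(r/z)²]^(−5/2) = 0.42245.
Δσ_z = 3×2400/(2π×5.3²) × 0.42245 = 40.794 × 0.42245 = 17.23 kPa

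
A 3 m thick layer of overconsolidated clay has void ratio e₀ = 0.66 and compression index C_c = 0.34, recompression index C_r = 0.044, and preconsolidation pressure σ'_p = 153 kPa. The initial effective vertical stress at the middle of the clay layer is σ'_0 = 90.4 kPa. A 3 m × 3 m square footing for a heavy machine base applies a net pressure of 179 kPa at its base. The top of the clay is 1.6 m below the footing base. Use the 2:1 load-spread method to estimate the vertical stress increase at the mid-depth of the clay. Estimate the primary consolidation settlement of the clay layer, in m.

Mid-depth of clay below the footing base: z = 1.6 + 3/2 = 3.1 m.
Stress increase at mid-clay by the 2:1 spreading method:
Δσ = qBL/((B+z)(L+z)) = 179×3×3/((3+3.1)(3+3.1)) = 43.295 kPa
Final effective stress: σ'_f = 90.4 + 43.295 = 133.69 kPa.
σ'_f = 133.69 ≤ σ'_p = 153 kPa, so the clay remains overconsolidated and only the recompression index applies:
S_c = C_r·H/(1+e₀)·log₁₀(σ'_f/σ'_0) = 0.044×3/1.66×log₁₀(133.69/90.4)
    = 0.079517 × 0.16993 = 0.01351 m

S_c ≈ 0.0135 m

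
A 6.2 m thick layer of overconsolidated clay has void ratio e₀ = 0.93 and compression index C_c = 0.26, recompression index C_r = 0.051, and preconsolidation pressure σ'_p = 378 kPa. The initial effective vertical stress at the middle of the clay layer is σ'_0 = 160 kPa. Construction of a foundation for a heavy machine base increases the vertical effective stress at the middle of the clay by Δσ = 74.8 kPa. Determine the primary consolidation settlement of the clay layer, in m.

Final effective stress: σ'_f = 160 + 74.8 = 234.8 kPa.
σ'_f = 234.8 ≤ σ'_p = 378 kPa, so the clay remains overconsolidated and only the recompression index applies:
S_c = C_r·H/(1+e₀)·log₁₀(σ'_f/σ'_0) = 0.051×6.2/1.93×log₁₀(234.8/160)
    = 0.16383 × 0.16658 = 0.02729 m

S_c ≈ 0.0273 m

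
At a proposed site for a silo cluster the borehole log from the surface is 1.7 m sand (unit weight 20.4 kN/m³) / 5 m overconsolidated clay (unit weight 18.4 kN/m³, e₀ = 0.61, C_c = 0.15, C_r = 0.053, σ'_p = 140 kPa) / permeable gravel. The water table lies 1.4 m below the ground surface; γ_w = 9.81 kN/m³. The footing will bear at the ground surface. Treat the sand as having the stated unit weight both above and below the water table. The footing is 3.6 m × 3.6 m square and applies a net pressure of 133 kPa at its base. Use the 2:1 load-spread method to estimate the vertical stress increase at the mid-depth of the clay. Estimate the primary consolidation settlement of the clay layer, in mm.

Mid-depth of clay below the ground surface: z = 1.7 + 5/2 = 4.2 m.
Total vertical stress at mid-clay: σ_v = 20.4×1.7 + 18.4×2.5 = 80.68 kPa.
Pore pressure: u = 9.81×(4.2 − 1.4) = 27.468 kPa.
Initial effective stress: σ'_0 = σ_v − u = 80.68 − 27.468 = 53.212 kPa.
Stress increase at mid-clay by the 2:1 spreading method:
Δσ = qBL/((B+z)(L+z)) = 133×3.6×3.6/((3.6+4.2)(3.6+4.2)) = 28.331 kPa
Final effective stress: σ'_f = 53.212 + 28.331 = 81.543 kPa.
σ'_f = 81.543 ≤ σ'_p = 140 kPa, so the clay remains overconsolidated and only the recompression index applies:
S_c = C_r·H/(1+e₀)·log₁₀(σ'_f/σ'_0) = 0.053×5/1.61×log₁₀(81.543/53.212)
    = 0.1646 × 0.18538 = 0.03051 m

S_c ≈ 30.5 mm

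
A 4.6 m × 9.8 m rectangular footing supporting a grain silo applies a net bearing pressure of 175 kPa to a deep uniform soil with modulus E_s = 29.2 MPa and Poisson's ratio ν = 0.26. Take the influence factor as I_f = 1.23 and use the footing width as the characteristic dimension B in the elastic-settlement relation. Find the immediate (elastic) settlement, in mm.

Immediate (elastic) settlement: S_e = q·B·(1−ν²)/E_s · I_f.
E_s = 29.2 MPa = 29200 kPa.
S_e = 175 × 4.6 × (1 − 0.26²) / 29200 × 1.23
    = 175 × 4.6 × 0.9324 / 29200 × 1.23
    = 0.03162 m = 31.62 mm

S_e ≈ 31.6 mm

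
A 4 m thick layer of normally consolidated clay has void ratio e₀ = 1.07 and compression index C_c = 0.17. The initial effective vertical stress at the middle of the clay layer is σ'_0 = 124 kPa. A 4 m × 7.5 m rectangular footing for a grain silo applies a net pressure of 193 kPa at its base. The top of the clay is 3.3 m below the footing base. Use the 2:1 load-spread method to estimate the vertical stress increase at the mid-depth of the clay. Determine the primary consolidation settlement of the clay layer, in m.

S_c ≈ 0.0472 m

Mid-depth of clay below the footing base: z = 3.3 + 4/2 = 5.3 m.
Stress increase at mid-clay by the 2:1 spreading method:
Δσ = qBL/((B+z)(L+z)) = 193×4×7.5/((4+5.3)(7.5+5.3)) = 48.639 kPa
Final effective stress: σ'_f = σ'_0 + Δσ = 124 + 48.639 = 172.64 kPa.
Normally consolidated clay, so the full stress increment lies on the virgin compression line:
S_c = C_c·H/(1+e₀)·log₁₀(σ'_f/σ'_0) = 0.17×4/(1+1.07)×log₁₀(172.64/124)
    = 0.3285 × 0.14372 = 0.04721 m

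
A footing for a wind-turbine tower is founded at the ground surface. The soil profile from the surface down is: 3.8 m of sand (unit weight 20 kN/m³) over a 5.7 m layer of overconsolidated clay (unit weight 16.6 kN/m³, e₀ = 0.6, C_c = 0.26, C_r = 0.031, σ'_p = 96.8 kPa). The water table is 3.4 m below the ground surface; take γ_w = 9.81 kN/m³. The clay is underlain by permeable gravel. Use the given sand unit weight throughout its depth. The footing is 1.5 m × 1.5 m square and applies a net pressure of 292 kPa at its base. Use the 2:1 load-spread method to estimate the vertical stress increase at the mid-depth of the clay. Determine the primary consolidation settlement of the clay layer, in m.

Mid-depth of clay below the ground surface: z = 3.8 + 5.7/2 = 6.65 m.
Total vertical stress at mid-clay: σ_v = 20×3.8 + 16.6×2.85 = 123.31 kPa.
Pore pressure: u = 9.81×(6.65 − 3.4) = 31.883 kPa.
Initial effective stress: σ'_0 = σ_v − u = 123.31 − 31.883 = 91.427 kPa.
Stress increase at mid-clay by the 2:1 spreading method:
Δσ = qBL/((B+z)(L+z)) = 292×1.5×1.5/((1.5+6.65)(1.5+6.65)) = 9.8912 kPa
Final effective stress: σ'_f = 91.427 + 9.8912 = 101.32 kPa.
σ'_f = 101.32 > σ'_p = 96.8 kPa, so the stress path crosses the preconsolidation pressure — recompression up to σ'_p, then virgin compression beyond:
S_c = H/(1+e₀)·[C_r·log₁₀(σ'_p/σ'_0) + C_c·log₁₀(σ'_f/σ'_p)]
    = 5.7/1.6 × [0.031×log₁₀(96.8/91.427) + 0.26×log₁₀(101.32/96.8)]
    = 3.5625 × [0.00076883 + 0.0051532] = 0.0211 m

S_c ≈ 0.0211 m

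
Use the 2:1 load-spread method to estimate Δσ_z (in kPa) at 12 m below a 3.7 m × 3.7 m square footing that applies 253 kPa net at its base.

Δσ_z ≈ 14.1 kPa

By the 2:1 method the load spreads at 1 horizontal : 2 vertical, so at depth z the loaded area has grown by z in each plan dimension:
Δσ = qBL/((B+z)(L+z)) = 253×3.7×3.7/((3.7+12)(3.7+12)) = 14.052 kPa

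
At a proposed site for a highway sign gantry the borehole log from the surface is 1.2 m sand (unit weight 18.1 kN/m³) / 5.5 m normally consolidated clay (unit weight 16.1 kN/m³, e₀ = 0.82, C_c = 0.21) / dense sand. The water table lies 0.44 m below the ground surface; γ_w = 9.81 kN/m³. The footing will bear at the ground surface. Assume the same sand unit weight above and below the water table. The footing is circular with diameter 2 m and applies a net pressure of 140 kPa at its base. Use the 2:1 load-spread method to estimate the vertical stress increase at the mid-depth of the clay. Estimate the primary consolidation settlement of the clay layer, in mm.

S_c ≈ 112 mm

Mid-depth of clay below the ground surface: z = 1.2 + 5.5/2 = 3.95 m.
Total vertical stress at mid-clay: σ_v = 18.1×1.2 + 16.1×2.75 = 65.995 kPa.
Pore pressure: u = 9.81×(3.95 − 0.44) = 34.433 kPa.
Initial effective stress: σ'_0 = σ_v − u = 65.995 − 34.433 = 31.562 kPa.
Stress increase at mid-clay by the 2:1 spreading method:
Δσ ≈ qD²/(D+z)² = 140×2²/(2+3.95)² = 15.818 kPa
Final effective stress: σ'_f = σ'_0 + Δσ = 31.562 + 15.818 = 47.38 kPa.
Normally consolidated clay, so the full stress increment lies on the virgin compression line:
S_c = C_c·H/(1+e₀)·log₁₀(σ'_f/σ'_0) = 0.21×5.5/(1+0.82)×log₁₀(47.38/31.562)
    = 0.63462 × 0.17643 = 0.112 m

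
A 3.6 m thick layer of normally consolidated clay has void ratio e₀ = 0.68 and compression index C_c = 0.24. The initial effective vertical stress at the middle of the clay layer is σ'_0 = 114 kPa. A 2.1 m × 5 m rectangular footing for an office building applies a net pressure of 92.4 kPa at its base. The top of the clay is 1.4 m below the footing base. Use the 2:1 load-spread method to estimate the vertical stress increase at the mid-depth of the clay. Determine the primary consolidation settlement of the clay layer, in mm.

Mid-depth of clay below the footing base: z = 1.4 + 3.6/2 = 3.2 m.
Stress increase at mid-clay by the 2:1 spreading method:
Δσ = qBL/((B+z)(L+z)) = 92.4×2.1×5/((2.1+3.2)(5+3.2)) = 22.324 kPa
Final effective stress: σ'_f = σ'_0 + Δσ = 114 + 22.324 = 136.32 kPa.
Normally consolidated clay, so the full stress increment lies on the virgin compression line:
S_c = C_c·H/(1+e₀)·log₁₀(σ'_f/σ'_0) = 0.24×3.6/(1+0.68)×log₁₀(136.32/114)
    = 0.51429 × 0.077655 = 0.03994 m

S_c ≈ 39.9 mm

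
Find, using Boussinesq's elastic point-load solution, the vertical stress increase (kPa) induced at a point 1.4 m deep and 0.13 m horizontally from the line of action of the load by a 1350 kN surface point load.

Δσ_z ≈ 322 kPa

Boussinesq vertical stress below a point load on an elastic half-space:
Δσ_z = 3P/(2πz²) · [1 + (r/z)²]^(−5/2)
r/z = 0.13/1.4 = 0.092857; [1+(r/z)²]^(−5/2) = 0.97876.
Δσ_z = 3×1350/(2π×1.4²) × 0.97876 = 328.87 × 0.97876 = 321.9 kPa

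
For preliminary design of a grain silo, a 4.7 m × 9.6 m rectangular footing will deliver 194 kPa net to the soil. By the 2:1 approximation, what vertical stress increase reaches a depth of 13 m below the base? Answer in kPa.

Δσ_z ≈ 21.9 kPa

By the 2:1 method the load spreads at 1 horizontal : 2 vertical, so at depth z the loaded area has grown by z in each plan dimension:
Δσ = qBL/((B+z)(L+z)) = 194×4.7×9.6/((4.7+13)(9.6+13)) = 21.882 kPa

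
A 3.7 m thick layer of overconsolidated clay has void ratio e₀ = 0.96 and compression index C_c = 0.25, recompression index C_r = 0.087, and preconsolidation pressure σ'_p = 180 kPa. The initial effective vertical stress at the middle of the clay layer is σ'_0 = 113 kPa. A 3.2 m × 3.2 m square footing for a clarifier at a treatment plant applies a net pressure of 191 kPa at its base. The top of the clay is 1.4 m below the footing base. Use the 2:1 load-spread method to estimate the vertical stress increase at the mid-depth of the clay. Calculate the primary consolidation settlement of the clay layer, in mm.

S_c ≈ 24.8 mm

Mid-depth of clay below the footing base: z = 1.4 + 3.7/2 = 3.25 m.
Stress increase at mid-clay by the 2:1 spreading method:
Δσ = qBL/((B+z)(L+z)) = 191×3.2×3.2/((3.2+3.25)(3.2+3.25)) = 47.013 kPa
Final effective stress: σ'_f = 113 + 47.013 = 160.01 kPa.
σ'_f = 160.01 ≤ σ'_p = 180 kPa, so the clay remains overconsolidated and only the recompression index applies:
S_c = C_r·H/(1+e₀)·log₁₀(σ'_f/σ'_0) = 0.087×3.7/1.96×log₁₀(160.01/113)
    = 0.16424 × 0.15107 = 0.02481 m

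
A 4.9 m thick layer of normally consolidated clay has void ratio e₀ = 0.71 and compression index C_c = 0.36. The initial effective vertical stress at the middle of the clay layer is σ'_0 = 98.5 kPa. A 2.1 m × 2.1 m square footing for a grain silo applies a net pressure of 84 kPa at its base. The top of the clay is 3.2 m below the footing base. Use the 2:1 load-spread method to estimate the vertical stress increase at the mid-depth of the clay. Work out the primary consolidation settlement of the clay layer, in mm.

Mid-depth of clay below the footing base: z = 3.2 + 4.9/2 = 5.65 m.
Stress increase at mid-clay by the 2:1 spreading method:
Δσ = qBL/((B+z)(L+z)) = 84×2.1×2.1/((2.1+5.65)(2.1+5.65)) = 6.1676 kPa
Final effective stress: σ'_f = σ'_0 + Δσ = 98.5 + 6.1676 = 104.67 kPa.
Normally consolidated clay, so the full stress increment lies on the virgin compression line:
S_c = C_c·H/(1+e₀)·log₁₀(σ'_f/σ'_0) = 0.36×4.9/(1+0.71)×log₁₀(104.67/98.5)
    = 1.0316 × 0.026386 = 0.02722 m

S_c ≈ 27.2 mm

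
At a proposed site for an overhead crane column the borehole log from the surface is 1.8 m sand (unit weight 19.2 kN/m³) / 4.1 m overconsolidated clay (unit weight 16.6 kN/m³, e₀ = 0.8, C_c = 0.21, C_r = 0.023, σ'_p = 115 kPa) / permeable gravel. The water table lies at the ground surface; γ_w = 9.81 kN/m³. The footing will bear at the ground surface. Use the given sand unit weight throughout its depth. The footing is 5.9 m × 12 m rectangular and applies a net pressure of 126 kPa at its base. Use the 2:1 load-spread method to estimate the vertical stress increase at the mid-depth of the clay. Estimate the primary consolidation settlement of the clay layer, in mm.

S_c ≈ 24 mm

Mid-depth of clay below the ground surface: z = 1.8 + 4.1/2 = 3.85 m.
Total vertical stress at mid-clay: σ_v = 19.2×1.8 + 16.6×2.05 = 68.59 kPa.
Pore pressure: u = 9.81×(3.85 − 0) = 37.769 kPa.
Initial effective stress: σ'_0 = σ_v − u = 68.59 − 37.769 = 30.821 kPa.
Stress increase at mid-clay by the 2:1 spreading method:
Δσ = qBL/((B+z)(L+z)) = 126×5.9×12/((5.9+3.85)(12+3.85)) = 57.726 kPa
Final effective stress: σ'_f = 30.821 + 57.726 = 88.547 kPa.
σ'_f = 88.547 ≤ σ'_p = 115 kPa, so the clay remains overconsolidated and only the recompression index applies:
S_c = C_r·H/(1+e₀)·log₁₀(σ'_f/σ'_0) = 0.023×4.1/1.8×log₁₀(88.547/30.821)
    = 0.052389 × 0.45833 = 0.02401 m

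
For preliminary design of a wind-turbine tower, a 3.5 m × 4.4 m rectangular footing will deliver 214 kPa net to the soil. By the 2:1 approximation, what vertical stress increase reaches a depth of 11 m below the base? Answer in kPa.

Δσ_z ≈ 14.8 kPa

By the 2:1 method the load spreads at 1 horizontal : 2 vertical, so at depth z the loaded area has grown by z in each plan dimension:
Δσ = qBL/((B+z)(L+z)) = 214×3.5×4.4/((3.5+11)(4.4+11)) = 14.759 kPa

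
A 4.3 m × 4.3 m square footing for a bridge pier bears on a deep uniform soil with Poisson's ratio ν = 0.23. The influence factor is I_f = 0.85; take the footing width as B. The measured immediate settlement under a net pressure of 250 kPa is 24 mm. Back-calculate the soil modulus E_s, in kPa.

E_s ≈ 36100 kPa

S_e = q·B·(1−ν²)/E_s · I_f  ⇒  E_s = q·B·(1−ν²)·I_f / S_e.
E_s = 250 × 4.3 × 0.9471 × 0.85 / 0.024 = 36060 kPa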